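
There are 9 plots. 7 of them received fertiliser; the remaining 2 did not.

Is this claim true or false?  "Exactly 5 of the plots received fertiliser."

The determiner here denotes the relation: |A ∩ B| = 5.
|A| = 9, |A ∩ B| = 7, |A ∖ B| = 2.
|A ∩ B| = 7, so the statement is false.

False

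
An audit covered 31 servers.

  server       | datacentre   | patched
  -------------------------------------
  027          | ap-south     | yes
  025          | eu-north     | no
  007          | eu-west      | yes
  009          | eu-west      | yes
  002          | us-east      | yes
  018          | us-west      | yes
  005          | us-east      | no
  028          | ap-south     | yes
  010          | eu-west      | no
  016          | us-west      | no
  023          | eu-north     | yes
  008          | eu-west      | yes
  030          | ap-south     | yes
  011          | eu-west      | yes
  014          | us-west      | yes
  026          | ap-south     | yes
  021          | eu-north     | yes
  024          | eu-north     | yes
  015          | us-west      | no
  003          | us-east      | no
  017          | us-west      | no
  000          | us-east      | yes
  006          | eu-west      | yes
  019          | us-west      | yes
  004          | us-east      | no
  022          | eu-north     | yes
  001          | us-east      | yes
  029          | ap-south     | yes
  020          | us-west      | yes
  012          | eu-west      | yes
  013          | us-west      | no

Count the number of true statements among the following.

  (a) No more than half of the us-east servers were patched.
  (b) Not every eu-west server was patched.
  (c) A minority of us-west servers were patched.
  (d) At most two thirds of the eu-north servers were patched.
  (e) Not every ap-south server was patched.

2

(a) us-east: |A| = 6, |A ∩ B| = 3; needs |A ∩ B| ≤ |A ∖ B| — true.
(b) eu-west: |A| = 7, |A ∩ B| = 6; needs A ⊄ B (|A ∖ B| ≥ 1) — true.
(c) us-west: |A| = 8, |A ∩ B| = 4; needs |A ∩ B| < |A ∖ B| — false.
(d) eu-north: |A| = 5, |A ∩ B| = 4; needs |A ∩ B| / |A| ≤ 2/3 — false.
(e) ap-south: |A| = 5, |A ∩ B| = 5; needs A ⊄ B (|A ∖ B| ≥ 1) — false.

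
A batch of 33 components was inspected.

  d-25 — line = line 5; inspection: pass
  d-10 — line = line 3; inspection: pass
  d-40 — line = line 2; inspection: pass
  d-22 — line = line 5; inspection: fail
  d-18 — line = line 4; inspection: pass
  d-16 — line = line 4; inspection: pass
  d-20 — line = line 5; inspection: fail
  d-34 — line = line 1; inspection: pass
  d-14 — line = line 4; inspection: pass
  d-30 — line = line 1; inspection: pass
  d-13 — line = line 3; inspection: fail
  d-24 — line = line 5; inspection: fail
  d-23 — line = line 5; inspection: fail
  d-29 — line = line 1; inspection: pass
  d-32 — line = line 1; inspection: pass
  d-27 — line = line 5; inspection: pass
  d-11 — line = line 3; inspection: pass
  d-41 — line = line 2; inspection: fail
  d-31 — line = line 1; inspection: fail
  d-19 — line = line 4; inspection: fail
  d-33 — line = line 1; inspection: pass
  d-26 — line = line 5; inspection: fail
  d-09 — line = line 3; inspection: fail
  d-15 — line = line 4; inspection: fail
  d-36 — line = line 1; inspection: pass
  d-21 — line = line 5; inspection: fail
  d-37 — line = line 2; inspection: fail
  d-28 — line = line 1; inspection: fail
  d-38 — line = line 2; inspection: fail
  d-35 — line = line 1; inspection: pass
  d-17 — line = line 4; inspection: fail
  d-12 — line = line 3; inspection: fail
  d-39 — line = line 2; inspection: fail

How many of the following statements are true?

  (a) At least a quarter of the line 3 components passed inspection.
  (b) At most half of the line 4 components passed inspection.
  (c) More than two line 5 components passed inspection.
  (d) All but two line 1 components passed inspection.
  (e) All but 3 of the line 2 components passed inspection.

3

(a) line 3: |A| = 5, |A ∩ B| = 2; needs |A ∩ B| / |A| ≥ 1/4 — true.
(b) line 4: |A| = 6, |A ∩ B| = 3; needs |A ∩ B| ≤ |A ∖ B| — true.
(c) line 5: |A| = 8, |A ∩ B| = 2; needs |A ∩ B| > 2 — false.
(d) line 1: |A| = 9, |A ∩ B| = 7; needs |A ∖ B| = 2 — true.
(e) line 2: |A| = 5, |A ∩ B| = 1; needs |A ∖ B| = 3 — false.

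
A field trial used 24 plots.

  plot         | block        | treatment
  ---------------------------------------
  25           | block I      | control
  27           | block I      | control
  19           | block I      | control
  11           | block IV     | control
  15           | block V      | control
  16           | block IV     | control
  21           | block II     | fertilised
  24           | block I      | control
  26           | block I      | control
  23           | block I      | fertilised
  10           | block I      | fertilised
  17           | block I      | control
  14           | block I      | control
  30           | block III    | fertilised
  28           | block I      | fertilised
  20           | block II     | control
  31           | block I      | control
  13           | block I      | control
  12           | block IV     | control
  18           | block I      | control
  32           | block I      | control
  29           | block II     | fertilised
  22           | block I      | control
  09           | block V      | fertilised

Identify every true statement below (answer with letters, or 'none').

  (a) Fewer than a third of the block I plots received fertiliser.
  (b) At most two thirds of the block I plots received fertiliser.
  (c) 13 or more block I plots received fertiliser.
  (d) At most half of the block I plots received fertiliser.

(a), (b), (d)

|A| = 15, |A ∩ B| = 3, |A ∖ B| = 12.
(a) |A ∩ B| / |A| < 1/3: holds.
(b) |A ∩ B| / |A| ≤ 2/3: holds.
(c) |A ∩ B| ≥ 13: fails.
(d) |A ∩ B| ≤ |A ∖ B|: holds.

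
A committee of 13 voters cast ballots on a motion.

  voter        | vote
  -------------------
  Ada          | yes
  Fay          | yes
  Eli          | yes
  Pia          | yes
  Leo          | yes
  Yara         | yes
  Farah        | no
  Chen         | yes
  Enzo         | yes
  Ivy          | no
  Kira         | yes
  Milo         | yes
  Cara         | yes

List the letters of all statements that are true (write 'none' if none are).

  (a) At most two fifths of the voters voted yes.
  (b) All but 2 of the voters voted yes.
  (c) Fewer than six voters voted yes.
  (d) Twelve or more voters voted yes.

|A| = 13, |A ∩ B| = 11, |A ∖ B| = 2.
(a) |A ∩ B| / |A| ≤ 2/5: fails.
(b) |A ∖ B| = 2: holds.
(c) |A ∩ B| < 6: fails.
(d) |A ∩ B| ≥ 12: fails.

(b)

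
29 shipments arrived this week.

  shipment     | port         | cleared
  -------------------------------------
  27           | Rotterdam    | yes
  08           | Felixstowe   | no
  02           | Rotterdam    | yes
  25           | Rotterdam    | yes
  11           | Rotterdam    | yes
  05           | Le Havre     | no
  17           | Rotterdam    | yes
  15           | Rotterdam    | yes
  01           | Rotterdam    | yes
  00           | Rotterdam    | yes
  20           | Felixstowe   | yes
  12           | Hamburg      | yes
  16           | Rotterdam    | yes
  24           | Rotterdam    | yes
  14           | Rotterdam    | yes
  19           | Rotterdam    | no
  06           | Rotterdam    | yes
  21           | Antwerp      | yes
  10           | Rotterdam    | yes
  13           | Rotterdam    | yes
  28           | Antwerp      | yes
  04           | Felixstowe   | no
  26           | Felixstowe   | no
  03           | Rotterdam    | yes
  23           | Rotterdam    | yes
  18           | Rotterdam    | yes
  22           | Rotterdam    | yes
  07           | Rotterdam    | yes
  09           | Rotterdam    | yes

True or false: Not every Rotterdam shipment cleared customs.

True

'Not every Rotterdam shipment cleared customs' holds iff A ⊄ B (|A ∖ B| ≥ 1).
|A| = 21, |A ∩ B| = 20, |A ∖ B| = 1.
So the statement is true.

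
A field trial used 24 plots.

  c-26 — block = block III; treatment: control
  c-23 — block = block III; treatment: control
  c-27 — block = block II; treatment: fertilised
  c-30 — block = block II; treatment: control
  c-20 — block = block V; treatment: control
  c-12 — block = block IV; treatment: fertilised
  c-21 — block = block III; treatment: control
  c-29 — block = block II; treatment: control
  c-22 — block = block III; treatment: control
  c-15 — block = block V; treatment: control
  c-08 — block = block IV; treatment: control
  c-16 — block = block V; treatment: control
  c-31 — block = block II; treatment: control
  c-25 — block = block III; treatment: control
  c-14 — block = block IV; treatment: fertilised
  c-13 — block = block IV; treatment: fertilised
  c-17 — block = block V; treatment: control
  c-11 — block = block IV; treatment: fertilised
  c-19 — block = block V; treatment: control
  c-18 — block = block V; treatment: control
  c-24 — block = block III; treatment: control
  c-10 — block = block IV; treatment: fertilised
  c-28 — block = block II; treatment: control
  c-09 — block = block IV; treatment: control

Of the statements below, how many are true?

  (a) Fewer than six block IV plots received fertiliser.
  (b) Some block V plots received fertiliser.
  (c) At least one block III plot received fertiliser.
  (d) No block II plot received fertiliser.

(a) block IV: |A| = 7, |A ∩ B| = 5; needs |A ∩ B| < 6 — true.
(b) block V: |A| = 6, |A ∩ B| = 0; needs A ∩ B ≠ ∅ (|A ∩ B| ≥ 1) — false.
(c) block III: |A| = 6, |A ∩ B| = 0; needs A ∩ B ≠ ∅ (|A ∩ B| ≥ 1) — false.
(d) block II: |A| = 5, |A ∩ B| = 1; needs A ∩ B = ∅ (|A ∩ B| = 0) — false.

1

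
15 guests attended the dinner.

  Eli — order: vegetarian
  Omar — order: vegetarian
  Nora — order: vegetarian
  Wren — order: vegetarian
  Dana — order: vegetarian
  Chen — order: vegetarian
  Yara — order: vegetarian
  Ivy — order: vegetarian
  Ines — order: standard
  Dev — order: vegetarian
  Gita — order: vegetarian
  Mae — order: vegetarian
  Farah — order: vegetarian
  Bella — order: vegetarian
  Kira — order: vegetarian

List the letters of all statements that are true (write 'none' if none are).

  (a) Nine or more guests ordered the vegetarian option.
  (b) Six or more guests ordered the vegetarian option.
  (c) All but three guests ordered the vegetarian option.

(a), (b)

|A| = 15, |A ∩ B| = 14, |A ∖ B| = 1.
(a) |A ∩ B| ≥ 9: holds.
(b) |A ∩ B| ≥ 6: holds.
(c) |A ∖ B| = 3: fails.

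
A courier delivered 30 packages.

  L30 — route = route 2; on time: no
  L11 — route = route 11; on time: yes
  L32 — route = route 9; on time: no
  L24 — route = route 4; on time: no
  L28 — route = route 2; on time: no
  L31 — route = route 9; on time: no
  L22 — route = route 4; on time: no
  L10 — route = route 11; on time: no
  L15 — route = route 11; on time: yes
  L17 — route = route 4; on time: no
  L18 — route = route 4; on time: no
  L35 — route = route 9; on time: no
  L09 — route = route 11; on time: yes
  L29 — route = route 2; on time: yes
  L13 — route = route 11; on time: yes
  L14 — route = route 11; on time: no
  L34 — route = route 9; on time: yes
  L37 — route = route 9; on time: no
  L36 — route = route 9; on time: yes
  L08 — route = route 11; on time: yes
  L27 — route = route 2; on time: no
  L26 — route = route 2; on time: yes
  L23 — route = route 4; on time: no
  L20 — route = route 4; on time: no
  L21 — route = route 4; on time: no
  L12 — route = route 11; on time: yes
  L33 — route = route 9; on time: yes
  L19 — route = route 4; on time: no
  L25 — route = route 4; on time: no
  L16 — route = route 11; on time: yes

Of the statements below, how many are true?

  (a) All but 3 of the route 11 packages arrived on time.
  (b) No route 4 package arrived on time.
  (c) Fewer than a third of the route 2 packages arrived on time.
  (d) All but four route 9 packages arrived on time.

(a) route 11: |A| = 9, |A ∩ B| = 7; needs |A ∖ B| = 3 — false.
(b) route 4: |A| = 9, |A ∩ B| = 0; needs A ∩ B = ∅ (|A ∩ B| = 0) — true.
(c) route 2: |A| = 5, |A ∩ B| = 2; needs |A ∩ B| / |A| < 1/3 — false.
(d) route 9: |A| = 7, |A ∩ B| = 3; needs |A ∖ B| = 4 — true.

2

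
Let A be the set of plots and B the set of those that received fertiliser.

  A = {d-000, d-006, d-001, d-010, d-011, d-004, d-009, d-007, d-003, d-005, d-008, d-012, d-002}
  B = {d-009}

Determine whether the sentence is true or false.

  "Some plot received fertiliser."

Truth condition: A ∩ B ≠ ∅ (|A ∩ B| ≥ 1).
A (the restrictor) = {d-000, d-006, d-001, d-010, d-011, d-004, d-009, d-007, d-003, d-005, d-008, d-012, d-002}, |A| = 13.
A ∩ B = {d-009}, so |A ∩ B| = 1.
So the statement is true.

True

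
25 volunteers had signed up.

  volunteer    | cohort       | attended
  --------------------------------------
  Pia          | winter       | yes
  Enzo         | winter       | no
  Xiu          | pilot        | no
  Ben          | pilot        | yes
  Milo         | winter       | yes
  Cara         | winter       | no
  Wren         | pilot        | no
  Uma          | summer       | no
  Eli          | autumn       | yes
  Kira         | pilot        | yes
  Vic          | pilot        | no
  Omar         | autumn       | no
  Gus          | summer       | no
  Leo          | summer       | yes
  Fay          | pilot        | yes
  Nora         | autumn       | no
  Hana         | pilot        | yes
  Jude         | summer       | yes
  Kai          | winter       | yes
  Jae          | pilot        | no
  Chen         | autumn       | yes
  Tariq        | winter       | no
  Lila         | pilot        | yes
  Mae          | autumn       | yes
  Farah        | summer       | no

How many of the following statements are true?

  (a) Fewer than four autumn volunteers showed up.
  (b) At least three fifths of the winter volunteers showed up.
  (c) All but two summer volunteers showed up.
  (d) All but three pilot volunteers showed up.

(a) autumn: |A| = 5, |A ∩ B| = 3; needs |A ∩ B| < 4 — true.
(b) winter: |A| = 6, |A ∩ B| = 3; needs |A ∩ B| / |A| ≥ 3/5 — false.
(c) summer: |A| = 5, |A ∩ B| = 2; needs |A ∖ B| = 2 — false.
(d) pilot: |A| = 9, |A ∩ B| = 5; needs |A ∖ B| = 3 — false.

1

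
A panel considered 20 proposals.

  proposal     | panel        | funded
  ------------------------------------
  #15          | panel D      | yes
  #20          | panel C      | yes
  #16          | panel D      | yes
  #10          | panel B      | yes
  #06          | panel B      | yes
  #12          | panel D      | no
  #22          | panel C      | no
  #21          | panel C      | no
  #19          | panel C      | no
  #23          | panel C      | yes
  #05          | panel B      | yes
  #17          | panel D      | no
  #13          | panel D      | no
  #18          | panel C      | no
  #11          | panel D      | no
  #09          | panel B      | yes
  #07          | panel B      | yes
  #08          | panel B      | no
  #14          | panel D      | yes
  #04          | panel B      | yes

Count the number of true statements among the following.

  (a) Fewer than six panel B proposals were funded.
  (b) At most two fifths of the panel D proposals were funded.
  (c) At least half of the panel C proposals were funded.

(a) panel B: |A| = 7, |A ∩ B| = 6; needs |A ∩ B| < 6 — false.
(b) panel D: |A| = 7, |A ∩ B| = 3; needs |A ∩ B| / |A| ≤ 2/5 — false.
(c) panel C: |A| = 6, |A ∩ B| = 2; needs |A ∩ B| ≥ |A ∖ B| — false.

0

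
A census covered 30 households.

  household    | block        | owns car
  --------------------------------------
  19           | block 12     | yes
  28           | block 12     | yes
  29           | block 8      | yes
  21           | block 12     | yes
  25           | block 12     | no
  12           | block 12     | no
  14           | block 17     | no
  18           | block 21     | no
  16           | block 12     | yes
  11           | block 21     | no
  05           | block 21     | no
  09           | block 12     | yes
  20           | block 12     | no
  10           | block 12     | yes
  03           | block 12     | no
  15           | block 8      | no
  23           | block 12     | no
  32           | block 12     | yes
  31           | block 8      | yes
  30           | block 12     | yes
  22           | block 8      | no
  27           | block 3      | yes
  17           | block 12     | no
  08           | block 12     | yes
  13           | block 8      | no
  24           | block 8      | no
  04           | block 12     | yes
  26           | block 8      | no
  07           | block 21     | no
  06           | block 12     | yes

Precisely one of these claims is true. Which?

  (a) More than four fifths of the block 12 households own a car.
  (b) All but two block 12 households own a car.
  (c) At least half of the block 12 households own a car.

|A| = 17, |A ∩ B| = 11, |A ∖ B| = 6.
(a) requires |A ∩ B| / |A| > 4/5: false.
(b) requires |A ∖ B| = 2: false.
(c) requires |A ∩ B| ≥ |A ∖ B|: true.

(c)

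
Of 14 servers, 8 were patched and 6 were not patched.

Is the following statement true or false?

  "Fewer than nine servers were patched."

'Fewer than nine servers were patched' holds iff |A ∩ B| < 9.
|A| = 14, |A ∩ B| = 8, |A ∖ B| = 6.
|A ∩ B| = 8, so the statement is true.

True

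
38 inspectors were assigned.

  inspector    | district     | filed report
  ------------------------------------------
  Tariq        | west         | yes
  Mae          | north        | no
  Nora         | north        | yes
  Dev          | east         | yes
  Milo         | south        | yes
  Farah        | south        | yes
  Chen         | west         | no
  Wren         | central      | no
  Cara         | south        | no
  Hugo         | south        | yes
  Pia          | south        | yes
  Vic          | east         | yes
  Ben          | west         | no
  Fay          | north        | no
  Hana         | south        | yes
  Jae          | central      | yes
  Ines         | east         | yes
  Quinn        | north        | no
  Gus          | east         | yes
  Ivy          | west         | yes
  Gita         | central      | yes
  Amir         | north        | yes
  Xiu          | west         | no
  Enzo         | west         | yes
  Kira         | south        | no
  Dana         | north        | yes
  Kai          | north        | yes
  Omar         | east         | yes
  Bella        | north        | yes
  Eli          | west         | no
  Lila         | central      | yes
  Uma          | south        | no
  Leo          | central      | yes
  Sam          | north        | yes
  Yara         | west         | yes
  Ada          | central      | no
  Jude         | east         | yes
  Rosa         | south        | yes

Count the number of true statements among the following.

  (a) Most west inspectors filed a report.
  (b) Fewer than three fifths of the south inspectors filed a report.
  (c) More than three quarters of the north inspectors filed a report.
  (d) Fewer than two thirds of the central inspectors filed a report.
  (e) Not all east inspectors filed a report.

0

(a) west: |A| = 8, |A ∩ B| = 4; needs |A ∩ B| > |A ∖ B| — false.
(b) south: |A| = 9, |A ∩ B| = 6; needs |A ∩ B| / |A| < 3/5 — false.
(c) north: |A| = 9, |A ∩ B| = 6; needs |A ∩ B| / |A| > 3/4 — false.
(d) central: |A| = 6, |A ∩ B| = 4; needs |A ∩ B| / |A| < 2/3 — false.
(e) east: |A| = 6, |A ∩ B| = 6; needs A ⊄ B (|A ∖ B| ≥ 1) — false.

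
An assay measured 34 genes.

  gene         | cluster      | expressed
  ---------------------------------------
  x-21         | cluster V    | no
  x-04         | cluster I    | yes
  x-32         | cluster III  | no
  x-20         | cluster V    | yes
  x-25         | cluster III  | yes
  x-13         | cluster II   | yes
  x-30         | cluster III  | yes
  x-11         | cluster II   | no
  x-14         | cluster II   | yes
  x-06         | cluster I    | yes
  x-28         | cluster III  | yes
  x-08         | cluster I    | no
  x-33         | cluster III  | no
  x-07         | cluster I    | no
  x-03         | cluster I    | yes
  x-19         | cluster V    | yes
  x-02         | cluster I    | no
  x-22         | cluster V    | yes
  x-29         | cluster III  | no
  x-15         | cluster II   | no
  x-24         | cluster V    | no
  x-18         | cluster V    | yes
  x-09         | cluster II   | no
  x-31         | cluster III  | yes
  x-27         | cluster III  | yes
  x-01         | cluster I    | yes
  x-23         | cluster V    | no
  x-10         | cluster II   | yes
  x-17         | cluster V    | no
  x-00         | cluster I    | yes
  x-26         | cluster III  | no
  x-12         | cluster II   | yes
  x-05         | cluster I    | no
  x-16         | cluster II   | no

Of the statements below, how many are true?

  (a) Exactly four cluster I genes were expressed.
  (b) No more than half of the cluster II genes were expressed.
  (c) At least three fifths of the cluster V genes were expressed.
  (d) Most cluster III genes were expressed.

2

(a) cluster I: |A| = 9, |A ∩ B| = 5; needs |A ∩ B| = 4 — false.
(b) cluster II: |A| = 8, |A ∩ B| = 4; needs |A ∩ B| ≤ |A ∖ B| — true.
(c) cluster V: |A| = 8, |A ∩ B| = 4; needs |A ∩ B| / |A| ≥ 3/5 — false.
(d) cluster III: |A| = 9, |A ∩ B| = 5; needs |A ∩ B| > |A ∖ B| — true.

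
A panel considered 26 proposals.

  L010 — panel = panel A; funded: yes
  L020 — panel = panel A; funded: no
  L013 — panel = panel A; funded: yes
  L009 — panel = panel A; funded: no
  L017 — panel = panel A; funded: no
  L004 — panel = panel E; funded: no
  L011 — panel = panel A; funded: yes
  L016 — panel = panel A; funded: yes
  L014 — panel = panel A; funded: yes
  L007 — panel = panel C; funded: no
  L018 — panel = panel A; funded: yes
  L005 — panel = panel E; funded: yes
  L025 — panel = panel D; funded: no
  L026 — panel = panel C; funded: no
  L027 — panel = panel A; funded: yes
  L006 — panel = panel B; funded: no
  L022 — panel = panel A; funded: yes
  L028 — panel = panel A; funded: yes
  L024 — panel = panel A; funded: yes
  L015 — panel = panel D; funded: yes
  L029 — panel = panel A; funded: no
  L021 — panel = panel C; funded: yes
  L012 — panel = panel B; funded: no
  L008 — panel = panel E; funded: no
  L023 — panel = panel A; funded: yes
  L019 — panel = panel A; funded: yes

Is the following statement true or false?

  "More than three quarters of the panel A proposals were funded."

False

Truth condition: |A ∩ B| / |A| > 3/4.
|A| = 16, |A ∩ B| = 12, |A ∖ B| = 4.
|A ∩ B|/|A| = 12/16, so the statement is false.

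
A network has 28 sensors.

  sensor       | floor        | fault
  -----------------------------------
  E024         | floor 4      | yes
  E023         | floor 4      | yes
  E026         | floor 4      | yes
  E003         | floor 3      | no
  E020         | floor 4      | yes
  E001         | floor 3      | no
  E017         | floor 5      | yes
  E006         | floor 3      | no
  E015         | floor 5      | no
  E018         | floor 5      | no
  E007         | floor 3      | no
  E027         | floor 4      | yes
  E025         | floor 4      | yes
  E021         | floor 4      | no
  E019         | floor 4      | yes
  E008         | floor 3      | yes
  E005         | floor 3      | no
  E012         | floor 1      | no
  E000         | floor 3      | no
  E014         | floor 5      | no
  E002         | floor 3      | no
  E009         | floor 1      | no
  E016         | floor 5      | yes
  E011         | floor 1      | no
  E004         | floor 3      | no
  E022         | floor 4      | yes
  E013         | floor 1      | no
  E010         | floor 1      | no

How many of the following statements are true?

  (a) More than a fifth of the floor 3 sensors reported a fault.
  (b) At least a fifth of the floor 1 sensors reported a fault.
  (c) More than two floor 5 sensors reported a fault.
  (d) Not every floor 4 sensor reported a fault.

1

(a) floor 3: |A| = 9, |A ∩ B| = 1; needs |A ∩ B| / |A| > 1/5 — false.
(b) floor 1: |A| = 5, |A ∩ B| = 0; needs |A ∩ B| / |A| ≥ 1/5 — false.
(c) floor 5: |A| = 5, |A ∩ B| = 2; needs |A ∩ B| > 2 — false.
(d) floor 4: |A| = 9, |A ∩ B| = 8; needs A ⊄ B (|A ∖ B| ≥ 1) — true.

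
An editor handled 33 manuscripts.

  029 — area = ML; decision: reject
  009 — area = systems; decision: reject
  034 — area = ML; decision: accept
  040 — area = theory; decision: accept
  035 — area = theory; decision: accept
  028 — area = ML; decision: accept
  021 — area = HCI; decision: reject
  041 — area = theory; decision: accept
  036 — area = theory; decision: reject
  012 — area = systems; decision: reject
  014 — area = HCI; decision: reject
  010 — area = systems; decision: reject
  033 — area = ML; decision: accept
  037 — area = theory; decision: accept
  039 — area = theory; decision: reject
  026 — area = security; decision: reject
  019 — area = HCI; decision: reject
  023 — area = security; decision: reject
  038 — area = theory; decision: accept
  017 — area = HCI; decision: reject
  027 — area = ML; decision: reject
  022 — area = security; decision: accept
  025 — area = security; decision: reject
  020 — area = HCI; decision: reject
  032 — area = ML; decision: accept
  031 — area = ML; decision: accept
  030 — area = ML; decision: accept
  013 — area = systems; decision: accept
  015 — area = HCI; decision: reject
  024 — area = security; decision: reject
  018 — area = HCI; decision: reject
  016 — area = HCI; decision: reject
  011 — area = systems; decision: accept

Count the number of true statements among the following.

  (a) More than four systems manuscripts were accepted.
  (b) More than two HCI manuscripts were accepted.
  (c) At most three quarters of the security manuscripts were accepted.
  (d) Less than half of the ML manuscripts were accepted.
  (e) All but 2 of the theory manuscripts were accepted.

(a) systems: |A| = 5, |A ∩ B| = 2; needs |A ∩ B| > 4 — false.
(b) HCI: |A| = 8, |A ∩ B| = 0; needs |A ∩ B| > 2 — false.
(c) security: |A| = 5, |A ∩ B| = 1; needs |A ∩ B| / |A| ≤ 3/4 — true.
(d) ML: |A| = 8, |A ∩ B| = 6; needs |A ∩ B| < |A ∖ B| — false.
(e) theory: |A| = 7, |A ∩ B| = 5; needs |A ∖ B| = 2 — true.

2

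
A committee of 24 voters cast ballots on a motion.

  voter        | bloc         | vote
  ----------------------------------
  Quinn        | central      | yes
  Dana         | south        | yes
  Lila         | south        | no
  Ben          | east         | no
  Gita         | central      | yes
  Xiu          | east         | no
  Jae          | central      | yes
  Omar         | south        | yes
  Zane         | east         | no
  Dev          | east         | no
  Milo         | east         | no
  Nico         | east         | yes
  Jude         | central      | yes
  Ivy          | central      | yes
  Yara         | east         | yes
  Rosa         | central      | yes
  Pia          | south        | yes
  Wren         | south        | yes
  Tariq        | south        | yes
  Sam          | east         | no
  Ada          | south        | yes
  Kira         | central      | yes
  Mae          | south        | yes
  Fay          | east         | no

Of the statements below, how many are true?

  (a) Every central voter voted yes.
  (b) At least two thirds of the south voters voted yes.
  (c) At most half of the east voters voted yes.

(a) central: |A| = 7, |A ∩ B| = 7; needs A ⊆ B, i.e. every element of A is in B (|A ∖ B| = 0) — true.
(b) south: |A| = 8, |A ∩ B| = 7; needs |A ∩ B| / |A| ≥ 2/3 — true.
(c) east: |A| = 9, |A ∩ B| = 2; needs |A ∩ B| ≤ |A ∖ B| — true.

3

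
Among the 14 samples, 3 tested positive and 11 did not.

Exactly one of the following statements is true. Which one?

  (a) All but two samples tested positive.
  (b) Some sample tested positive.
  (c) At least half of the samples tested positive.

(b)

|A| = 14, |A ∩ B| = 3, |A ∖ B| = 11.
(a) requires |A ∖ B| = 2: false.
(b) requires A ∩ B ≠ ∅ (|A ∩ B| ≥ 1): true.
(c) requires |A ∩ B| ≥ |A ∖ B|: false.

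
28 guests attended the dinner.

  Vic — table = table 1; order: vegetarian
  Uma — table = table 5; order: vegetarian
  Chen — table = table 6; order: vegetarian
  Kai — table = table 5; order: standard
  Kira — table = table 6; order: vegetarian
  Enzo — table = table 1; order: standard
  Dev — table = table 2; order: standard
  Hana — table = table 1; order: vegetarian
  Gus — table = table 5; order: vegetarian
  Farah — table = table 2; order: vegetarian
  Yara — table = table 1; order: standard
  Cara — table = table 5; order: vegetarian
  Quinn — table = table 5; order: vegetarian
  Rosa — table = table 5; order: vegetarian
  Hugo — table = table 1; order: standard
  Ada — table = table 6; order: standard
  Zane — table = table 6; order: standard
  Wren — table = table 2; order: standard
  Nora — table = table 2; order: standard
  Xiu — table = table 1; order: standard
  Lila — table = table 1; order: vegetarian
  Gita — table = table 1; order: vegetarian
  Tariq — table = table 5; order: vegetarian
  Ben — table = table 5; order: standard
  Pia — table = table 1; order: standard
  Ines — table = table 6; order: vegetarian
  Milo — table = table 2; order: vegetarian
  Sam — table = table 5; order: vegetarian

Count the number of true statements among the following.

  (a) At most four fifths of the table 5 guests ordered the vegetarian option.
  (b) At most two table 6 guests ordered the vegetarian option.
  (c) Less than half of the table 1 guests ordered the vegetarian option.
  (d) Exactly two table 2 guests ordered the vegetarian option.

3

(a) table 5: |A| = 9, |A ∩ B| = 7; needs |A ∩ B| / |A| ≤ 4/5 — true.
(b) table 6: |A| = 5, |A ∩ B| = 3; needs |A ∩ B| ≤ 2 — false.
(c) table 1: |A| = 9, |A ∩ B| = 4; needs |A ∩ B| < |A ∖ B| — true.
(d) table 2: |A| = 5, |A ∩ B| = 2; needs |A ∩ B| = 2 — true.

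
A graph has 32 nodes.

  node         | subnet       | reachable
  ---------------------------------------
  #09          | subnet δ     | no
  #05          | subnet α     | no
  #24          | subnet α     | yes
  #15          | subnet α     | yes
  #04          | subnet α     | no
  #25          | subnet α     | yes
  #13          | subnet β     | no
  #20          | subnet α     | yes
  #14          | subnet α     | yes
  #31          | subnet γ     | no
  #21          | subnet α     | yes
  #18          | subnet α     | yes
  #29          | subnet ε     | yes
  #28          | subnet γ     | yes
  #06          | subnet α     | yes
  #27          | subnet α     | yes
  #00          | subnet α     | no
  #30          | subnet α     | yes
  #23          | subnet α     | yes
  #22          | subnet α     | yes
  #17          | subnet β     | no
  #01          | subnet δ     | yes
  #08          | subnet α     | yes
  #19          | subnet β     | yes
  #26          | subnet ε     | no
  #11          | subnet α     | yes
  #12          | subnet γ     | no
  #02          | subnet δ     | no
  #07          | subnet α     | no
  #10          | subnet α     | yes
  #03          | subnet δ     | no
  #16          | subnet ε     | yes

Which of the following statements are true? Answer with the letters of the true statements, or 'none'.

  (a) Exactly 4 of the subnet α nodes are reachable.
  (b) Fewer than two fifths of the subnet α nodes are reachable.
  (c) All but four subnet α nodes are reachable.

|A| = 19, |A ∩ B| = 15, |A ∖ B| = 4.
(a) |A ∩ B| = 4: fails.
(b) |A ∩ B| / |A| < 2/5: fails.
(c) |A ∖ B| = 4: holds.

(c)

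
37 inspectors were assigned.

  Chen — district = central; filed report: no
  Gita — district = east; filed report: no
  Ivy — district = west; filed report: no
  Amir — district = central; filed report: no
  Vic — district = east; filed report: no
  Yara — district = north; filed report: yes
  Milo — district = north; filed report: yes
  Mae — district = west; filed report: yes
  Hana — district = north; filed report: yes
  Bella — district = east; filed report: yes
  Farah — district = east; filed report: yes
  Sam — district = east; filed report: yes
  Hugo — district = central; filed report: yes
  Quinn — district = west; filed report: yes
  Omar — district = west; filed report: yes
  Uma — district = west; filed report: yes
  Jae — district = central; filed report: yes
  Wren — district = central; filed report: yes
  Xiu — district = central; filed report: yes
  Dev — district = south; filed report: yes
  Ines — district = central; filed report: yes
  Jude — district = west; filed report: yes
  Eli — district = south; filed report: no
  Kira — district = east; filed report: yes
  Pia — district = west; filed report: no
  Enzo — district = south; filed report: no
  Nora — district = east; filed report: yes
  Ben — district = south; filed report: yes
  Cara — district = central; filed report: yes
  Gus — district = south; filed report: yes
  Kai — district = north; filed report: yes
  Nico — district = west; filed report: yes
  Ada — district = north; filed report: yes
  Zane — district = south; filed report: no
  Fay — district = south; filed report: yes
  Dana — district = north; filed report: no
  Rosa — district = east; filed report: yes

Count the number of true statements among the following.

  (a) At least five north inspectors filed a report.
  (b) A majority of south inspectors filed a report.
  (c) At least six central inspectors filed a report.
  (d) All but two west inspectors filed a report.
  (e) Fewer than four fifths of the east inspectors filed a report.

5

(a) north: |A| = 6, |A ∩ B| = 5; needs |A ∩ B| ≥ 5 — true.
(b) south: |A| = 7, |A ∩ B| = 4; needs |A ∩ B| > |A ∖ B| — true.
(c) central: |A| = 8, |A ∩ B| = 6; needs |A ∩ B| ≥ 6 — true.
(d) west: |A| = 8, |A ∩ B| = 6; needs |A ∖ B| = 2 — true.
(e) east: |A| = 8, |A ∩ B| = 6; needs |A ∩ B| / |A| < 4/5 — true.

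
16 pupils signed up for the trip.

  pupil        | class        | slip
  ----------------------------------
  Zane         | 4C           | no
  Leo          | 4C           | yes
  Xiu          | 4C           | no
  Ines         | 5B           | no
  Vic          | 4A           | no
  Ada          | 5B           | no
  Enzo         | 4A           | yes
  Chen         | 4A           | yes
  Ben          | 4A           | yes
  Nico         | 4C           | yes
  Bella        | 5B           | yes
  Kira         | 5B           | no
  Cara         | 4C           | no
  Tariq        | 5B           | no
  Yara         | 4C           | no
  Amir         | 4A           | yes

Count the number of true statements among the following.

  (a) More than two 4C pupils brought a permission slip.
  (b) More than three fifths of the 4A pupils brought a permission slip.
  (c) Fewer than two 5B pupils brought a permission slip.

(a) 4C: |A| = 6, |A ∩ B| = 2; needs |A ∩ B| > 2 — false.
(b) 4A: |A| = 5, |A ∩ B| = 4; needs |A ∩ B| / |A| > 3/5 — true.
(c) 5B: |A| = 5, |A ∩ B| = 1; needs |A ∩ B| < 2 — true.

2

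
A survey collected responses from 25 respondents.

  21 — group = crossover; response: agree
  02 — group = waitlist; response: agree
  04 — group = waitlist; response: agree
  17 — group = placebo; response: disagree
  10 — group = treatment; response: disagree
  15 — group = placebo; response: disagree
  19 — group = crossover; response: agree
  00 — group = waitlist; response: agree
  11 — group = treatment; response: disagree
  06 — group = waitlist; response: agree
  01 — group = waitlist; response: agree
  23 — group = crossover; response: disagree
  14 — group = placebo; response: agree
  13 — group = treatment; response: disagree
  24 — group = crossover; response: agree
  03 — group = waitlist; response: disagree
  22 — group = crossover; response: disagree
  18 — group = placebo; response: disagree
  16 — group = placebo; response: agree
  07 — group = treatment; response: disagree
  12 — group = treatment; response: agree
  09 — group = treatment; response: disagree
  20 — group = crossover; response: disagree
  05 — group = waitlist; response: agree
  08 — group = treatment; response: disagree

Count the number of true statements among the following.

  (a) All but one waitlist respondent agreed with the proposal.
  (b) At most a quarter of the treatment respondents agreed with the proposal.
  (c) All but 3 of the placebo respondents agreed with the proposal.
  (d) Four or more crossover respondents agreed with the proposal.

(a) waitlist: |A| = 7, |A ∩ B| = 6; needs |A ∖ B| = 1 — true.
(b) treatment: |A| = 7, |A ∩ B| = 1; needs |A ∩ B| / |A| ≤ 1/4 — true.
(c) placebo: |A| = 5, |A ∩ B| = 2; needs |A ∖ B| = 3 — true.
(d) crossover: |A| = 6, |A ∩ B| = 3; needs |A ∩ B| ≥ 4 — false.

3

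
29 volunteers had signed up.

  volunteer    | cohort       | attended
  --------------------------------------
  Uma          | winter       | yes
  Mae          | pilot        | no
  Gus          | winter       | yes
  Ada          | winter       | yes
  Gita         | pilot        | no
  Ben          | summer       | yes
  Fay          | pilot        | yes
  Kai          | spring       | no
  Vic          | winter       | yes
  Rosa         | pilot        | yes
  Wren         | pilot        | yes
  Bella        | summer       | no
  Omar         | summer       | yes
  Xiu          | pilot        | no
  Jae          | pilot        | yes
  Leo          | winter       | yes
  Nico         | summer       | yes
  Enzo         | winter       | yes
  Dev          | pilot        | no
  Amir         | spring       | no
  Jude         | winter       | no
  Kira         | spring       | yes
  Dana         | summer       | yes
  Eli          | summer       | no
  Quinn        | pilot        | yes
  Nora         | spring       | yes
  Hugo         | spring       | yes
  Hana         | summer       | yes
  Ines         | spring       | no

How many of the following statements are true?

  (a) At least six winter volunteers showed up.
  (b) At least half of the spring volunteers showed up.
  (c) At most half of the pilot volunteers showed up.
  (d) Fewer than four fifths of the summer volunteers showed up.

(a) winter: |A| = 7, |A ∩ B| = 6; needs |A ∩ B| ≥ 6 — true.
(b) spring: |A| = 6, |A ∩ B| = 3; needs |A ∩ B| ≥ |A ∖ B| — true.
(c) pilot: |A| = 9, |A ∩ B| = 5; needs |A ∩ B| ≤ |A ∖ B| — false.
(d) summer: |A| = 7, |A ∩ B| = 5; needs |A ∩ B| / |A| < 4/5 — true.

3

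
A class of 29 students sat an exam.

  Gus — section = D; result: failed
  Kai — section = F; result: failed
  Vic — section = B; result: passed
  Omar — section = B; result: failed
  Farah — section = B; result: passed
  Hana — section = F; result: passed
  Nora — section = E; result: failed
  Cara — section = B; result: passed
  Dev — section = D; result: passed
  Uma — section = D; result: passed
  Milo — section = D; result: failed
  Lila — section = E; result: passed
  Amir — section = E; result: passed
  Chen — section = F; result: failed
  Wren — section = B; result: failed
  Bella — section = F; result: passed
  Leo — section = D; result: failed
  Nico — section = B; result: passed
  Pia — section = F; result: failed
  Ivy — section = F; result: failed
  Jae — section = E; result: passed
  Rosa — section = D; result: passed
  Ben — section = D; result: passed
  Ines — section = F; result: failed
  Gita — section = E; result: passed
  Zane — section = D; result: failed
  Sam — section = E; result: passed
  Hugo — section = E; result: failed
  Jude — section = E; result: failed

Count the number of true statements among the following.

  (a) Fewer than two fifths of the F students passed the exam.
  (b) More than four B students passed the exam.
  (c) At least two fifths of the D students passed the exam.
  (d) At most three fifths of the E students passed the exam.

2

(a) F: |A| = 7, |A ∩ B| = 2; needs |A ∩ B| / |A| < 2/5 — true.
(b) B: |A| = 6, |A ∩ B| = 4; needs |A ∩ B| > 4 — false.
(c) D: |A| = 8, |A ∩ B| = 4; needs |A ∩ B| / |A| ≥ 2/5 — true.
(d) E: |A| = 8, |A ∩ B| = 5; needs |A ∩ B| / |A| ≤ 3/5 — false.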